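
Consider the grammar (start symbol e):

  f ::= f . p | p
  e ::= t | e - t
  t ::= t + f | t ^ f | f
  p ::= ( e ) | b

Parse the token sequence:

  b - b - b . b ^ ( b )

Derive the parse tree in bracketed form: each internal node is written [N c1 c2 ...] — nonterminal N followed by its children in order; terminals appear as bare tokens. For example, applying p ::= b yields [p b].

[e [e [e [t [f [p b]]]] - [t [f [p b]]]] - [t [t [f [f [p b]] . [p b]]] ^ [f [p ( [e [t [f [p b]]]] )]]]]

e
e - t
e - t - t
t - t - t
f - t - t
p - t - t
b - t - t
b - f - t
b - p - t
b - b - t
b - b - t ^ f
b - b - f ^ f
b - b - f . p ^ f
b - b - p . p ^ f
b - b - b . p ^ f
b - b - b . b ^ f
b - b - b . b ^ p
b - b - b . b ^ ( e )
b - b - b . b ^ ( t )
b - b - b . b ^ ( f )
b - b - b . b ^ ( p )
b - b - b . b ^ ( b )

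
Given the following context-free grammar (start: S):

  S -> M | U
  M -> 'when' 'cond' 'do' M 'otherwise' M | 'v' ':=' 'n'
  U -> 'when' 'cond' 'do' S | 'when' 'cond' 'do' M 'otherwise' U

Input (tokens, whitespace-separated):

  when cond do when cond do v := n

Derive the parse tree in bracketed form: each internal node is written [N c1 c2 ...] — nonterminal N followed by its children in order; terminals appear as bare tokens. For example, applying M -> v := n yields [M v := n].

[S [U when cond do [S [U when cond do [S [M v := n]]]]]]

S
U
when cond do S
when cond do U
when cond do when cond do S
when cond do when cond do M
when cond do when cond do v := n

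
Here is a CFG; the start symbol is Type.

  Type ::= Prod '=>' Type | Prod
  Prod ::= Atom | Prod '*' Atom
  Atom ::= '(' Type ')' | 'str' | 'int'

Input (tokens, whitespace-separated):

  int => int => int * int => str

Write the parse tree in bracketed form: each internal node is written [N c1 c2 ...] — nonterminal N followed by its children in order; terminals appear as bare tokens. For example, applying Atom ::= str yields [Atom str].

Type
Prod => Type
Atom => Type
int => Type
int => Prod => Type
int => Atom => Type
int => int => Type
int => int => Prod => Type
int => int => Prod * Atom => Type
int => int => Atom * Atom => Type
int => int => int * Atom => Type
int => int => int * int => Type
int => int => int * int => Prod
int => int => int * int => Atom
int => int => int * int => str

[Type [Prod [Atom int]] => [Type [Prod [Atom int]] => [Type [Prod [Prod [Atom int]] * [Atom int]] => [Type [Prod [Atom str]]]]]]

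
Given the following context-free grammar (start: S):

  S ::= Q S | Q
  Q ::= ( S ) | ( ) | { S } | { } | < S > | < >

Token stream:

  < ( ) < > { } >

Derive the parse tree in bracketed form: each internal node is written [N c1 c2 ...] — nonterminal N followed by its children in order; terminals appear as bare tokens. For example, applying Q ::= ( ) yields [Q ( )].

S
Q
< S >
< Q S >
< ( ) S >
< ( ) Q S >
< ( ) < > S >
< ( ) < > Q >
< ( ) < > { } >

[S [Q < [S [Q ( )] [S [Q < >] [S [Q { }]]]] >]]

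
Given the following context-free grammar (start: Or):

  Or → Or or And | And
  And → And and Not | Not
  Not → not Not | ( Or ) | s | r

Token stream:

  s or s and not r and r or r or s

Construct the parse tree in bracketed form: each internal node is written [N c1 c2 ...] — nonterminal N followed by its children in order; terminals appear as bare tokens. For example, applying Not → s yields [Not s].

Or
Or or And
Or or And or And
Or or And or And or And
And or And or And or And
Not or And or And or And
s or And or And or And
s or And and Not or And or And
s or And and Not and Not or And or And
s or Not and Not and Not or And or And
s or s and Not and Not or And or And
s or s and not Not and Not or And or And
s or s and not r and Not or And or And
s or s and not r and r or And or And
s or s and not r and r or Not or And
s or s and not r and r or r or And
s or s and not r and r or r or Not
s or s and not r and r or r or s

[Or [Or [Or [Or [And [Not s]]] or [And [And [And [Not s]] and [Not not [Not r]]] and [Not r]]] or [And [Not r]]] or [And [Not s]]]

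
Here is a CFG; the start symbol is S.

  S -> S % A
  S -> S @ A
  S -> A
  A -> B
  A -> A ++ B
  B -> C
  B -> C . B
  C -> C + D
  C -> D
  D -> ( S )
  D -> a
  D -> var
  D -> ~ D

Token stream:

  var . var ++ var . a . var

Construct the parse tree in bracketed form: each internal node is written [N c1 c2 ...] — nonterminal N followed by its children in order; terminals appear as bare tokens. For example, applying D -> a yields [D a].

S
A
A ++ B
B ++ B
C . B ++ B
D . B ++ B
var . B ++ B
var . C ++ B
var . D ++ B
var . var ++ B
var . var ++ C . B
var . var ++ D . B
var . var ++ var . B
var . var ++ var . C . B
var . var ++ var . D . B
var . var ++ var . a . B
var . var ++ var . a . C
var . var ++ var . a . D
var . var ++ var . a . var

[S [A [A [B [C [D var]] . [B [C [D var]]]]] ++ [B [C [D var]] . [B [C [D a]] . [B [C [D var]]]]]]]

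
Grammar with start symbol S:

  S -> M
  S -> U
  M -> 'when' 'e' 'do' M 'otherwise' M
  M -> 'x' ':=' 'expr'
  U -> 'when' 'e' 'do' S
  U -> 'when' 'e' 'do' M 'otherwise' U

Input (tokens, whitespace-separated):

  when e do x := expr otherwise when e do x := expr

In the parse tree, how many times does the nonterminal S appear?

2

[S [U when e do [M x := expr] otherwise [U when e do [S [M x := expr]]]]]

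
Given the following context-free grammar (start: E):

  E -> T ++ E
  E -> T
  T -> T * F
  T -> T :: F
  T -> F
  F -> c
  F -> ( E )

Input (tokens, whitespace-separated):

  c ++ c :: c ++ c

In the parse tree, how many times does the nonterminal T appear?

[E [T [F c]] ++ [E [T [T [F c]] :: [F c]] ++ [E [T [F c]]]]]

4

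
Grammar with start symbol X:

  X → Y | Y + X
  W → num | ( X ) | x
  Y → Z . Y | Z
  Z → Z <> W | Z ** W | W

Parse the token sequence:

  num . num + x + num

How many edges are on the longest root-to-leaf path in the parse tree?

6

[X [Y [Z [W num]] . [Y [Z [W num]]]] + [X [Y [Z [W x]]] + [X [Y [Z [W num]]]]]]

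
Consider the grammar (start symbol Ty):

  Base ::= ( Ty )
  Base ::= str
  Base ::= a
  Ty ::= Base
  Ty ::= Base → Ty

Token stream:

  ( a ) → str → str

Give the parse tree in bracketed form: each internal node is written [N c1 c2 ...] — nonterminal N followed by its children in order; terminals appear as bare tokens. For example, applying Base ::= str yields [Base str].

[Ty [Base ( [Ty [Base a]] )] → [Ty [Base str] → [Ty [Base str]]]]

Ty
Base → Ty
( Ty ) → Ty
( Base ) → Ty
( a ) → Ty
( a ) → Base → Ty
( a ) → str → Ty
( a ) → str → Base
( a ) → str → str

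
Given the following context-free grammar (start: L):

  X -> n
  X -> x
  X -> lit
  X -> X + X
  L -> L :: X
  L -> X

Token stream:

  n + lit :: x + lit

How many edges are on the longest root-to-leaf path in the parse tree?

[L [L [X [X n] + [X lit]]] :: [X [X x] + [X lit]]]

4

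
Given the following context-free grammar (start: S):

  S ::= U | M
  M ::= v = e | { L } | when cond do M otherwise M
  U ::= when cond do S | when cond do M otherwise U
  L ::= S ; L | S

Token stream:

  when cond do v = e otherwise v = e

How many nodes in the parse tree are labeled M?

3

[S [M when cond do [M v = e] otherwise [M v = e]]]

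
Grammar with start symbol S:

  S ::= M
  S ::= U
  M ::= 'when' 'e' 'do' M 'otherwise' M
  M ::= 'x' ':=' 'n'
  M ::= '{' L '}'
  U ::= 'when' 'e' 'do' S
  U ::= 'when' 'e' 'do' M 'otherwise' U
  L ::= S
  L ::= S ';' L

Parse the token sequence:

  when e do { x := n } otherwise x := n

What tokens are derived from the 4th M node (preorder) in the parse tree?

x := n

[S [M when e do [M { [L [S [M x := n]]] }] otherwise [M x := n]]]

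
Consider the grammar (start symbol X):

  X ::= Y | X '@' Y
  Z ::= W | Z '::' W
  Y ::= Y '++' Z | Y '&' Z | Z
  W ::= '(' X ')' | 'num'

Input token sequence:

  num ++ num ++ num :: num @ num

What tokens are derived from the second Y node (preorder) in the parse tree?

num ++ num

[X [X [Y [Y [Y [Z [W num]]] ++ [Z [W num]]] ++ [Z [Z [W num]] :: [W num]]]] @ [Y [Z [W num]]]]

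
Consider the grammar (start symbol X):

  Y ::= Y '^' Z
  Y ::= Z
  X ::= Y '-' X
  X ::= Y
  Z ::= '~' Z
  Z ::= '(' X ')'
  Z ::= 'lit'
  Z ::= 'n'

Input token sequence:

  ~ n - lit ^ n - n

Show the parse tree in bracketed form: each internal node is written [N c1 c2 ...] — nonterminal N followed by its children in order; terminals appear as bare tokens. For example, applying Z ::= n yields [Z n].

[X [Y [Z ~ [Z n]]] - [X [Y [Y [Z lit]] ^ [Z n]] - [X [Y [Z n]]]]]

X
Y - X
Z - X
~ Z - X
~ n - X
~ n - Y - X
~ n - Y ^ Z - X
~ n - Z ^ Z - X
~ n - lit ^ Z - X
~ n - lit ^ n - X
~ n - lit ^ n - Y
~ n - lit ^ n - Z
~ n - lit ^ n - n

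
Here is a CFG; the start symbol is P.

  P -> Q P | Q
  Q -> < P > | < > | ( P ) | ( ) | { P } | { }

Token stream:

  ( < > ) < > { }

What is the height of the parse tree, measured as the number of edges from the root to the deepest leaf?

4

[P [Q ( [P [Q < >]] )] [P [Q < >] [P [Q { }]]]]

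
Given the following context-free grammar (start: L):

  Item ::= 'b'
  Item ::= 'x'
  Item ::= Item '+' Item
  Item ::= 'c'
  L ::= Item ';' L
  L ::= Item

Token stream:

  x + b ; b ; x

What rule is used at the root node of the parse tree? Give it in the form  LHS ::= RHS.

L ::= Item ';' L

[L [Item [Item x] + [Item b]] ; [L [Item b] ; [L [Item x]]]]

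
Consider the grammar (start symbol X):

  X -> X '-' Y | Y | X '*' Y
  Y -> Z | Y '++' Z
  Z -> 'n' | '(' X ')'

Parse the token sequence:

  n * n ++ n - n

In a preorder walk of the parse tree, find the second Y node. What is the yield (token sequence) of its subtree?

n ++ n

[X [X [X [Y [Z n]]] * [Y [Y [Z n]] ++ [Z n]]] - [Y [Z n]]]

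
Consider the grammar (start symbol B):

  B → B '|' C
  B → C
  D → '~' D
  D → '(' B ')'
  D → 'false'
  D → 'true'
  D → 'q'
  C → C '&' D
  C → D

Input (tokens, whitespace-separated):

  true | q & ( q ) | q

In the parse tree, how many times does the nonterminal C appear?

[B [B [B [C [D true]]] | [C [C [D q]] & [D ( [B [C [D q]]] )]]] | [C [D q]]]

5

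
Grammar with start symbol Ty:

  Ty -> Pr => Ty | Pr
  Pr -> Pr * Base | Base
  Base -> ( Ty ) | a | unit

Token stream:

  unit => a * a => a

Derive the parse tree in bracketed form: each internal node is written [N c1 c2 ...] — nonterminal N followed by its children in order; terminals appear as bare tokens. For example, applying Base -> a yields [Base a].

[Ty [Pr [Base unit]] => [Ty [Pr [Pr [Base a]] * [Base a]] => [Ty [Pr [Base a]]]]]

Ty
Pr => Ty
Base => Ty
unit => Ty
unit => Pr => Ty
unit => Pr * Base => Ty
unit => Base * Base => Ty
unit => a * Base => Ty
unit => a * a => Ty
unit => a * a => Pr
unit => a * a => Base
unit => a * a => a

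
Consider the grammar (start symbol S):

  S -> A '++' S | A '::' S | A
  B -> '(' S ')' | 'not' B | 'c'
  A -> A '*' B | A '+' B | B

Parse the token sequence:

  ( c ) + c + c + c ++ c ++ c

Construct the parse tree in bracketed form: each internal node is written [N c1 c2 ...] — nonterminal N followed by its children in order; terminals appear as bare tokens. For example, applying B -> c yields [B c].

[S [A [A [A [A [B ( [S [A [B c]]] )]] + [B c]] + [B c]] + [B c]] ++ [S [A [B c]] ++ [S [A [B c]]]]]

S
A ++ S
A + B ++ S
A + B + B ++ S
A + B + B + B ++ S
B + B + B + B ++ S
( S ) + B + B + B ++ S
( A ) + B + B + B ++ S
( B ) + B + B + B ++ S
( c ) + B + B + B ++ S
( c ) + c + B + B ++ S
( c ) + c + c + B ++ S
( c ) + c + c + c ++ S
( c ) + c + c + c ++ A ++ S
( c ) + c + c + c ++ B ++ S
( c ) + c + c + c ++ c ++ S
( c ) + c + c + c ++ c ++ A
( c ) + c + c + c ++ c ++ B
( c ) + c + c + c ++ c ++ c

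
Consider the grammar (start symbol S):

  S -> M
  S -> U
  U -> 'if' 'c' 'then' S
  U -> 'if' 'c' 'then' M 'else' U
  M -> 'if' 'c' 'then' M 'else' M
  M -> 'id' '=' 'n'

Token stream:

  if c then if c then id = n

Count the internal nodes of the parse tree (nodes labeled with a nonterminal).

6

[S [U if c then [S [U if c then [S [M id = n]]]]]]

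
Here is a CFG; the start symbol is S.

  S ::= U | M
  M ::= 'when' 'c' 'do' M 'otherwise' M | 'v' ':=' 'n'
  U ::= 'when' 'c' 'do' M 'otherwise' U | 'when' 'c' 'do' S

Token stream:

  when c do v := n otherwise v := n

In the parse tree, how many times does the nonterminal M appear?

3

[S [M when c do [M v := n] otherwise [M v := n]]]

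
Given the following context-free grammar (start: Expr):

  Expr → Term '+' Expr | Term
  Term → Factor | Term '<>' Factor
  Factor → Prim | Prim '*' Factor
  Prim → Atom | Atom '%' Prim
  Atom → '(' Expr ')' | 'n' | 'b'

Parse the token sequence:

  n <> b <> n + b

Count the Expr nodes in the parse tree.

2

[Expr [Term [Term [Term [Factor [Prim [Atom n]]]] <> [Factor [Prim [Atom b]]]] <> [Factor [Prim [Atom n]]]] + [Expr [Term [Factor [Prim [Atom b]]]]]]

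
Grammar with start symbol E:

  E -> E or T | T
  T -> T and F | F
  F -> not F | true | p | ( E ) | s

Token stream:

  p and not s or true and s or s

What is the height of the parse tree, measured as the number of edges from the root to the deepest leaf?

[E [E [E [T [T [F p]] and [F not [F s]]]] or [T [T [F true]] and [F s]]] or [T [F s]]]

6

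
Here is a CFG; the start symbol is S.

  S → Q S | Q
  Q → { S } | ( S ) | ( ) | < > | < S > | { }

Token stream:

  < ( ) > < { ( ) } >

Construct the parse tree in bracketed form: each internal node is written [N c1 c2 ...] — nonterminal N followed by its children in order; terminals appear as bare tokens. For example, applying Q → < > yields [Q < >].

S
Q S
< S > S
< Q > S
< ( ) > S
< ( ) > Q
< ( ) > < S >
< ( ) > < Q >
< ( ) > < { S } >
< ( ) > < { Q } >
< ( ) > < { ( ) } >

[S [Q < [S [Q ( )]] >] [S [Q < [S [Q { [S [Q ( )]] }]] >]]]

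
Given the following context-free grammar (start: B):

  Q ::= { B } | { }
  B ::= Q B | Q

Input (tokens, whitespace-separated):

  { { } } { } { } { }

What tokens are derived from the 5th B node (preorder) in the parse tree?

[B [Q { [B [Q { }]] }] [B [Q { }] [B [Q { }] [B [Q { }]]]]]

{ }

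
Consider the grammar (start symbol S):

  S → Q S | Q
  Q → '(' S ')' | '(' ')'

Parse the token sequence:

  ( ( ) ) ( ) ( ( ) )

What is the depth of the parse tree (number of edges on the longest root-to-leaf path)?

6

[S [Q ( [S [Q ( )]] )] [S [Q ( )] [S [Q ( [S [Q ( )]] )]]]]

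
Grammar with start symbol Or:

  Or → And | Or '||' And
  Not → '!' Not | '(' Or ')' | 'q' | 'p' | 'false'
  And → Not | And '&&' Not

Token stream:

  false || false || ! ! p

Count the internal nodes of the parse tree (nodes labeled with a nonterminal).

11

[Or [Or [Or [And [Not false]]] || [And [Not false]]] || [And [Not ! [Not ! [Not p]]]]]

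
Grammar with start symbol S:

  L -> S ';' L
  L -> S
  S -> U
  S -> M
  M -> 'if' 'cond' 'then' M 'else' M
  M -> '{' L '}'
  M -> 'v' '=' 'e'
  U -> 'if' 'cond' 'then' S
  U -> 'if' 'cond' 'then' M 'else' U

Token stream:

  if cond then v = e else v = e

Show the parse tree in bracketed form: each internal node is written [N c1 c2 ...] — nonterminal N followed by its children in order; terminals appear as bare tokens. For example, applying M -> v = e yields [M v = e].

S
M
if cond then M else M
if cond then v = e else M
if cond then v = e else v = e

[S [M if cond then [M v = e] else [M v = e]]]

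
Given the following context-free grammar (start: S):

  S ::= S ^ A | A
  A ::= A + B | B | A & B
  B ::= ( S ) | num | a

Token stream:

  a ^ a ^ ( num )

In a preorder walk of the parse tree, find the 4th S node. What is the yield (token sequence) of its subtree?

num

[S [S [S [A [B a]]] ^ [A [B a]]] ^ [A [B ( [S [A [B num]]] )]]]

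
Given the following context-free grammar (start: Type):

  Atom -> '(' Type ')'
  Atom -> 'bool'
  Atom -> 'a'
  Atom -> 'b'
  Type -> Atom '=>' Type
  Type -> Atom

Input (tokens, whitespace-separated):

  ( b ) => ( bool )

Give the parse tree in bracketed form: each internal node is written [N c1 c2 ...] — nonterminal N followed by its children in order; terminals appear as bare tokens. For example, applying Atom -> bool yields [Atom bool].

Type
Atom => Type
( Type ) => Type
( Atom ) => Type
( b ) => Type
( b ) => Atom
( b ) => ( Type )
( b ) => ( Atom )
( b ) => ( bool )

[Type [Atom ( [Type [Atom b]] )] => [Type [Atom ( [Type [Atom bool]] )]]]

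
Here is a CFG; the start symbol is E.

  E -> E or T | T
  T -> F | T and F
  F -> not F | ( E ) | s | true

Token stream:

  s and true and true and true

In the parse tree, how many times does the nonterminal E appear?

[E [T [T [T [T [F s]] and [F true]] and [F true]] and [F true]]]

1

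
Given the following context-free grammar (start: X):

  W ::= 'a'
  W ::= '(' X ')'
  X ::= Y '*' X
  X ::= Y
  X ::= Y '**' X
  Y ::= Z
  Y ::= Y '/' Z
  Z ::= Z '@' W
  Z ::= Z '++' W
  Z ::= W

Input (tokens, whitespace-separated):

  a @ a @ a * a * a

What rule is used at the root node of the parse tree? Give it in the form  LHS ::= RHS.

X ::= Y '*' X

[X [Y [Z [Z [Z [W a]] @ [W a]] @ [W a]]] * [X [Y [Z [W a]]] * [X [Y [Z [W a]]]]]]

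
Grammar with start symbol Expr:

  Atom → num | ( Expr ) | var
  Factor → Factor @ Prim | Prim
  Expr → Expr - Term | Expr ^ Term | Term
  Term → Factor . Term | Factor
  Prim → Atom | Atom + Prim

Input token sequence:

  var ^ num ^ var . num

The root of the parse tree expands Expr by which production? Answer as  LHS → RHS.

[Expr [Expr [Expr [Term [Factor [Prim [Atom var]]]]] ^ [Term [Factor [Prim [Atom num]]]]] ^ [Term [Factor [Prim [Atom var]]] . [Term [Factor [Prim [Atom num]]]]]]

Expr → Expr ^ Term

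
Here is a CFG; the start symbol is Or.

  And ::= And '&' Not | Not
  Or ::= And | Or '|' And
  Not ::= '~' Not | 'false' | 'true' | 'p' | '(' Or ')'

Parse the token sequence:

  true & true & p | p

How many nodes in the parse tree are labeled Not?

4

[Or [Or [And [And [And [Not true]] & [Not true]] & [Not p]]] | [And [Not p]]]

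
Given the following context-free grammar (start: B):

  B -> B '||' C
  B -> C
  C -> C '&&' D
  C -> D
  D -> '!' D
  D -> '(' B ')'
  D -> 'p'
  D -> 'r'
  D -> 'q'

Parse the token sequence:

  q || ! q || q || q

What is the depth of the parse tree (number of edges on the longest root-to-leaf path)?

6

[B [B [B [B [C [D q]]] || [C [D ! [D q]]]] || [C [D q]]] || [C [D q]]]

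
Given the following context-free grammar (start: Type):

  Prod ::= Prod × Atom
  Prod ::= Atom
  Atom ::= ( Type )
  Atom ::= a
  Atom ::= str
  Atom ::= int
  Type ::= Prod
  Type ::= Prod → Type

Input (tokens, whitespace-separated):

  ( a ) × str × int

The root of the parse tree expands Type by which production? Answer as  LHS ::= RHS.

[Type [Prod [Prod [Prod [Atom ( [Type [Prod [Atom a]]] )]] × [Atom str]] × [Atom int]]]

Type ::= Prod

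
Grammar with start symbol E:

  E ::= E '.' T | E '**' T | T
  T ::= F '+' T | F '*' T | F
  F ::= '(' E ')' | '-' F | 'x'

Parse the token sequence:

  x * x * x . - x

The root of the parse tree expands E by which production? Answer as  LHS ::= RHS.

[E [E [T [F x] * [T [F x] * [T [F x]]]]] . [T [F - [F x]]]]

E ::= E '.' T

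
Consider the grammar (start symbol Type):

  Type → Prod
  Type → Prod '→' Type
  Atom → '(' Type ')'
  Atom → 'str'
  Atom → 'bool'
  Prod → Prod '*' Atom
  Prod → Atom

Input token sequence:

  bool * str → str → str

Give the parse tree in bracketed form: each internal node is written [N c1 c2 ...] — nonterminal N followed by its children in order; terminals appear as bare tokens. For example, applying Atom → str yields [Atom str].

[Type [Prod [Prod [Atom bool]] * [Atom str]] → [Type [Prod [Atom str]] → [Type [Prod [Atom str]]]]]

Type
Prod → Type
Prod * Atom → Type
Atom * Atom → Type
bool * Atom → Type
bool * str → Type
bool * str → Prod → Type
bool * str → Atom → Type
bool * str → str → Type
bool * str → str → Prod
bool * str → str → Atom
bool * str → str → str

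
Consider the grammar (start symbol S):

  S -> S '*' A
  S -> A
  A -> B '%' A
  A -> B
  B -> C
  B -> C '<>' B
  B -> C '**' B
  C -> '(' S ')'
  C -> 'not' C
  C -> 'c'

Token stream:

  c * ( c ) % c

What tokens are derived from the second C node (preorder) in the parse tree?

( c )

[S [S [A [B [C c]]]] * [A [B [C ( [S [A [B [C c]]]] )]] % [A [B [C c]]]]]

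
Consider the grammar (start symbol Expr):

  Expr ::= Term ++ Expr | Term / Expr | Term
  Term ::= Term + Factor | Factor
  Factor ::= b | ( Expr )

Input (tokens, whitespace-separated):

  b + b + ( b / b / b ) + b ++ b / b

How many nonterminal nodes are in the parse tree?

[Expr [Term [Term [Term [Term [Factor b]] + [Factor b]] + [Factor ( [Expr [Term [Factor b]] / [Expr [Term [Factor b]] / [Expr [Term [Factor b]]]]] )]] + [Factor b]] ++ [Expr [Term [Factor b]] / [Expr [Term [Factor b]]]]]

24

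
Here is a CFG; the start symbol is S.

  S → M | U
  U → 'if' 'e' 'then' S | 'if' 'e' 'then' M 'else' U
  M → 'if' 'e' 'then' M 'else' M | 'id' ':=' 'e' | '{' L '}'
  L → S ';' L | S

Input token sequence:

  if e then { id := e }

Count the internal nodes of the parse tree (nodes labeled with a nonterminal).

7

[S [U if e then [S [M { [L [S [M id := e]]] }]]]]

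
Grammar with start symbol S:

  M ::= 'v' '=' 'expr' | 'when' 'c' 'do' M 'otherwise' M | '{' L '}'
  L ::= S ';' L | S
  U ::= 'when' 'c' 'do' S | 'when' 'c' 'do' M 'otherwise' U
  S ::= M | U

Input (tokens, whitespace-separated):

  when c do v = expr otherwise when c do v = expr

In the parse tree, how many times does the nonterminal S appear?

[S [U when c do [M v = expr] otherwise [U when c do [S [M v = expr]]]]]

2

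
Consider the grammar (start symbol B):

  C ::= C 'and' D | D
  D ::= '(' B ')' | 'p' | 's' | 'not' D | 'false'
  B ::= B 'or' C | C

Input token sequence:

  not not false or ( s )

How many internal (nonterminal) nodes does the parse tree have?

[B [B [C [D not [D not [D false]]]]] or [C [D ( [B [C [D s]]] )]]]

11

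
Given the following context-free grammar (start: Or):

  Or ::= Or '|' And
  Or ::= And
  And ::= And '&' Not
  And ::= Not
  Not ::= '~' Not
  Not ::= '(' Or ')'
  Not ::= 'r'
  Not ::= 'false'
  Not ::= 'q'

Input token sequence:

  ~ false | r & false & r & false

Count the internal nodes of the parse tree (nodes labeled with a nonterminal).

13

[Or [Or [And [Not ~ [Not false]]]] | [And [And [And [And [Not r]] & [Not false]] & [Not r]] & [Not false]]]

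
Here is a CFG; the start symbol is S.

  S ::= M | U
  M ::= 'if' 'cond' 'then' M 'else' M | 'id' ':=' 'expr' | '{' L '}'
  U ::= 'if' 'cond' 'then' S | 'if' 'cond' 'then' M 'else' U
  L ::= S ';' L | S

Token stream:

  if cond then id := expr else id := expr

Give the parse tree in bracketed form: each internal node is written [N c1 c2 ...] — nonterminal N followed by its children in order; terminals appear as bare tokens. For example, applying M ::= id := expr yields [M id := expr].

S
M
if cond then M else M
if cond then id := expr else M
if cond then id := expr else id := expr

[S [M if cond then [M id := expr] else [M id := expr]]]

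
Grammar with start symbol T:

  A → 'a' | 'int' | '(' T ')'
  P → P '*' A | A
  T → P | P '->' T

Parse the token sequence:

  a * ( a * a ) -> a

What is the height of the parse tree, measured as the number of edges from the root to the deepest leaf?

7

[T [P [P [A a]] * [A ( [T [P [P [A a]] * [A a]]] )]] -> [T [P [A a]]]]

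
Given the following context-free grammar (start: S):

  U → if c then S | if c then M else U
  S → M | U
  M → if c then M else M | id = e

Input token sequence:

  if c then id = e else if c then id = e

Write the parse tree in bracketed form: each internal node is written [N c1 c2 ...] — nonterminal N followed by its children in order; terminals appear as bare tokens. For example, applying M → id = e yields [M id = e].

S
U
if c then M else U
if c then id = e else U
if c then id = e else if c then S
if c then id = e else if c then M
if c then id = e else if c then id = e

[S [U if c then [M id = e] else [U if c then [S [M id = e]]]]]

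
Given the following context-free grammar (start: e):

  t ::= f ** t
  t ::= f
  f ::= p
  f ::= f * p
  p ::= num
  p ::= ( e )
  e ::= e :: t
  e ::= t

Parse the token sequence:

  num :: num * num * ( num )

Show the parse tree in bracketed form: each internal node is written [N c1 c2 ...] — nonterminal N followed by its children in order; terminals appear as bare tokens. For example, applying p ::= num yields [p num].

e
e :: t
t :: t
f :: t
p :: t
num :: t
num :: f
num :: f * p
num :: f * p * p
num :: p * p * p
num :: num * p * p
num :: num * num * p
num :: num * num * ( e )
num :: num * num * ( t )
num :: num * num * ( f )
num :: num * num * ( p )
num :: num * num * ( num )

[e [e [t [f [p num]]]] :: [t [f [f [f [p num]] * [p num]] * [p ( [e [t [f [p num]]]] )]]]]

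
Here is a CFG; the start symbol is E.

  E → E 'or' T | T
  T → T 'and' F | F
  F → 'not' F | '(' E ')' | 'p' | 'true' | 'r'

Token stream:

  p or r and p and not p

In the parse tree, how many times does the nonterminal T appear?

[E [E [T [F p]]] or [T [T [T [F r]] and [F p]] and [F not [F p]]]]

4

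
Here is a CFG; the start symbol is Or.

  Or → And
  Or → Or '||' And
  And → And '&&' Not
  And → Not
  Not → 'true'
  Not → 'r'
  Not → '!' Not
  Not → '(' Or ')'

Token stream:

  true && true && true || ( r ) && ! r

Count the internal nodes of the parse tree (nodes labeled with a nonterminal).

16

[Or [Or [And [And [And [Not true]] && [Not true]] && [Not true]]] || [And [And [Not ( [Or [And [Not r]]] )]] && [Not ! [Not r]]]]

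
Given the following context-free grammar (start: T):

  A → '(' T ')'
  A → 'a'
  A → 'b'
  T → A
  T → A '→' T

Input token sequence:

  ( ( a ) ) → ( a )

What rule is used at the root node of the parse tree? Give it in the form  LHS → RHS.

[T [A ( [T [A ( [T [A a]] )]] )] → [T [A ( [T [A a]] )]]]

T → A '→' T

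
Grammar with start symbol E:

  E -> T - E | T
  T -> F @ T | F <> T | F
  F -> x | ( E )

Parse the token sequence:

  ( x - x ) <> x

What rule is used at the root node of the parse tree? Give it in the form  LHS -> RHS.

[E [T [F ( [E [T [F x]] - [E [T [F x]]]] )] <> [T [F x]]]]

E -> T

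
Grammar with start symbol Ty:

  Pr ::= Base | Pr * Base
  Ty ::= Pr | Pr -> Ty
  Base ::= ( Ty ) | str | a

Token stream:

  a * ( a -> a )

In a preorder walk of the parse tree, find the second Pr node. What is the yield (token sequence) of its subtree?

[Ty [Pr [Pr [Base a]] * [Base ( [Ty [Pr [Base a]] -> [Ty [Pr [Base a]]]] )]]]

a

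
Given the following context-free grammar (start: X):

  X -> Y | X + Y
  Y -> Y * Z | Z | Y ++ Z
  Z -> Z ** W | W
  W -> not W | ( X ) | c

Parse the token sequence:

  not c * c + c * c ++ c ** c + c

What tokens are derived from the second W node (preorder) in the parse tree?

[X [X [X [Y [Y [Z [W not [W c]]]] * [Z [W c]]]] + [Y [Y [Y [Z [W c]]] * [Z [W c]]] ++ [Z [Z [W c]] ** [W c]]]] + [Y [Z [W c]]]]

c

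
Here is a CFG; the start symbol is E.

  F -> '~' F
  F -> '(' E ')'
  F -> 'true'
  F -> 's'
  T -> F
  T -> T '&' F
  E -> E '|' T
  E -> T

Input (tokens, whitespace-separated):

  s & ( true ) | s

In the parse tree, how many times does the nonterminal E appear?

[E [E [T [T [F s]] & [F ( [E [T [F true]]] )]]] | [T [F s]]]

3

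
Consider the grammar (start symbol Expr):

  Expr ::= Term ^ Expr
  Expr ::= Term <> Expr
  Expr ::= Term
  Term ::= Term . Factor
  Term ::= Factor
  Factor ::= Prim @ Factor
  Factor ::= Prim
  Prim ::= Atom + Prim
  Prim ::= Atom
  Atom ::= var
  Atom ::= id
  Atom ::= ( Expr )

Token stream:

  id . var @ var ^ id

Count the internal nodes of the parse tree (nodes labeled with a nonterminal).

17

[Expr [Term [Term [Factor [Prim [Atom id]]]] . [Factor [Prim [Atom var]] @ [Factor [Prim [Atom var]]]]] ^ [Expr [Term [Factor [Prim [Atom id]]]]]]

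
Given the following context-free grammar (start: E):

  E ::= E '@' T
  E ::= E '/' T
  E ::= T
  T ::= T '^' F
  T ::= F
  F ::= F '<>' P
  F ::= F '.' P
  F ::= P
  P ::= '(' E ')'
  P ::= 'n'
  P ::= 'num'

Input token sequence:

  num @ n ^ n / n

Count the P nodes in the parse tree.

[E [E [E [T [F [P num]]]] @ [T [T [F [P n]]] ^ [F [P n]]]] / [T [F [P n]]]]

4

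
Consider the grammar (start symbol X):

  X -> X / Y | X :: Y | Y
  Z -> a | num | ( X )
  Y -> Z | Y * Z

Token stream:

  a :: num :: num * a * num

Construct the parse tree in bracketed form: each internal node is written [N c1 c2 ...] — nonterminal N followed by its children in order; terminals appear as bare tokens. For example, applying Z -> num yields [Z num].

[X [X [X [Y [Z a]]] :: [Y [Z num]]] :: [Y [Y [Y [Z num]] * [Z a]] * [Z num]]]

X
X :: Y
X :: Y :: Y
Y :: Y :: Y
Z :: Y :: Y
a :: Y :: Y
a :: Z :: Y
a :: num :: Y
a :: num :: Y * Z
a :: num :: Y * Z * Z
a :: num :: Z * Z * Z
a :: num :: num * Z * Z
a :: num :: num * a * Z
a :: num :: num * a * num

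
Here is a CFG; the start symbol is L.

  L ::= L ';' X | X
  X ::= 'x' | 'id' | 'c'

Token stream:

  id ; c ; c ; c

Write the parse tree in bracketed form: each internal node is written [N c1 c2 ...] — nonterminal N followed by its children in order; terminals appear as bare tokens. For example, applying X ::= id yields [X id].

[L [L [L [L [X id]] ; [X c]] ; [X c]] ; [X c]]

L
L ; X
L ; X ; X
L ; X ; X ; X
X ; X ; X ; X
id ; X ; X ; X
id ; c ; X ; X
id ; c ; c ; X
id ; c ; c ; c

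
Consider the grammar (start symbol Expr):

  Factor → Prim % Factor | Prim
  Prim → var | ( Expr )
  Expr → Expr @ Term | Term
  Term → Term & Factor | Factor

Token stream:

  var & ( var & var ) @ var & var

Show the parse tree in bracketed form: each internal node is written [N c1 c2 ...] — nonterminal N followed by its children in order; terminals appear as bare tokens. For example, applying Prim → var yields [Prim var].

Expr
Expr @ Term
Term @ Term
Term & Factor @ Term
Factor & Factor @ Term
Prim & Factor @ Term
var & Factor @ Term
var & Prim @ Term
var & ( Expr ) @ Term
var & ( Term ) @ Term
var & ( Term & Factor ) @ Term
var & ( Factor & Factor ) @ Term
var & ( Prim & Factor ) @ Term
var & ( var & Factor ) @ Term
var & ( var & Prim ) @ Term
var & ( var & var ) @ Term
var & ( var & var ) @ Term & Factor
var & ( var & var ) @ Factor & Factor
var & ( var & var ) @ Prim & Factor
var & ( var & var ) @ var & Factor
var & ( var & var ) @ var & Prim
var & ( var & var ) @ var & var

[Expr [Expr [Term [Term [Factor [Prim var]]] & [Factor [Prim ( [Expr [Term [Term [Factor [Prim var]]] & [Factor [Prim var]]]] )]]]] @ [Term [Term [Factor [Prim var]]] & [Factor [Prim var]]]]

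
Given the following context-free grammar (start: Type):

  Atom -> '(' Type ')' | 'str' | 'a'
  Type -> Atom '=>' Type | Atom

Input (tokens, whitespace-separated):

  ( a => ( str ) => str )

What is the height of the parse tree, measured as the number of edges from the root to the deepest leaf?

7

[Type [Atom ( [Type [Atom a] => [Type [Atom ( [Type [Atom str]] )] => [Type [Atom str]]]] )]]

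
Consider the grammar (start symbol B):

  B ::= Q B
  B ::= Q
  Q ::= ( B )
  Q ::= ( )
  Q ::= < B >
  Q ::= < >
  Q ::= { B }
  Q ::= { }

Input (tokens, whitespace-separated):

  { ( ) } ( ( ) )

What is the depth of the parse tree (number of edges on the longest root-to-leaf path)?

5

[B [Q { [B [Q ( )]] }] [B [Q ( [B [Q ( )]] )]]]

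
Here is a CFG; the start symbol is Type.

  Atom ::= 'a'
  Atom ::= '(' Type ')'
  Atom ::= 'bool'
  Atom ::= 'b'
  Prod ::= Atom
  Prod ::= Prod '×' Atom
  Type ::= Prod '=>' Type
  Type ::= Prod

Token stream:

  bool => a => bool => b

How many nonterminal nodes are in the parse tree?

12

[Type [Prod [Atom bool]] => [Type [Prod [Atom a]] => [Type [Prod [Atom bool]] => [Type [Prod [Atom b]]]]]]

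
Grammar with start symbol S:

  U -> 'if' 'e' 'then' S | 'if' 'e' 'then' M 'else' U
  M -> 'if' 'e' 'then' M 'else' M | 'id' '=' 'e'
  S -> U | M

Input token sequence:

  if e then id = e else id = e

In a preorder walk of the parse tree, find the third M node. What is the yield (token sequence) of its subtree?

[S [M if e then [M id = e] else [M id = e]]]

id = e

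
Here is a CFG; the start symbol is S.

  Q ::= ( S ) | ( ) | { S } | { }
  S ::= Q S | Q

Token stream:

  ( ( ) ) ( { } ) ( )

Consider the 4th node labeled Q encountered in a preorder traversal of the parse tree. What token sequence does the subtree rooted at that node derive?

{ }

[S [Q ( [S [Q ( )]] )] [S [Q ( [S [Q { }]] )] [S [Q ( )]]]]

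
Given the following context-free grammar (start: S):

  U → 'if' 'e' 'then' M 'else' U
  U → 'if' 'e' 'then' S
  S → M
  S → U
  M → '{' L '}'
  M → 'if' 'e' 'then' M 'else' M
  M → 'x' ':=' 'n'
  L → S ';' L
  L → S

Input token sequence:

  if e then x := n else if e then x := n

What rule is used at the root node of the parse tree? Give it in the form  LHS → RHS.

S → U

[S [U if e then [M x := n] else [U if e then [S [M x := n]]]]]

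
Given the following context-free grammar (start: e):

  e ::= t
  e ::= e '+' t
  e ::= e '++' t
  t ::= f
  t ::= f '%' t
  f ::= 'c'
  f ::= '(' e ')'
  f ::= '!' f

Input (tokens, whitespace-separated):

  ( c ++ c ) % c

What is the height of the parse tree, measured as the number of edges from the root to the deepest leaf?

[e [t [f ( [e [e [t [f c]]] ++ [t [f c]]] )] % [t [f c]]]]

7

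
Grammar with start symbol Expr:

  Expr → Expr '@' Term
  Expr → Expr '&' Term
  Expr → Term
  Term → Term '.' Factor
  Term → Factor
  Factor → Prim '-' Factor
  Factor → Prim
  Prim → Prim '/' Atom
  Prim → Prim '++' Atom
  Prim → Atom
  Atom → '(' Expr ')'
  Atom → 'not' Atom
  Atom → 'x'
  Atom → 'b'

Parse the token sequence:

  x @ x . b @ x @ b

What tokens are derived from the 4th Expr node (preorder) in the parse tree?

x

[Expr [Expr [Expr [Expr [Term [Factor [Prim [Atom x]]]]] @ [Term [Term [Factor [Prim [Atom x]]]] . [Factor [Prim [Atom b]]]]] @ [Term [Factor [Prim [Atom x]]]]] @ [Term [Factor [Prim [Atom b]]]]]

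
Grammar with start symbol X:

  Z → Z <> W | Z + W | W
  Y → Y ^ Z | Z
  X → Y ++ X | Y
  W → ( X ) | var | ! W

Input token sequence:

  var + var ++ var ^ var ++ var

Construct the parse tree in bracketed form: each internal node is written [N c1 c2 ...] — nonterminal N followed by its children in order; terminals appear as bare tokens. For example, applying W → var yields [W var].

X
Y ++ X
Z ++ X
Z + W ++ X
W + W ++ X
var + W ++ X
var + var ++ X
var + var ++ Y ++ X
var + var ++ Y ^ Z ++ X
var + var ++ Z ^ Z ++ X
var + var ++ W ^ Z ++ X
var + var ++ var ^ Z ++ X
var + var ++ var ^ W ++ X
var + var ++ var ^ var ++ X
var + var ++ var ^ var ++ Y
var + var ++ var ^ var ++ Z
var + var ++ var ^ var ++ W
var + var ++ var ^ var ++ var

[X [Y [Z [Z [W var]] + [W var]]] ++ [X [Y [Y [Z [W var]]] ^ [Z [W var]]] ++ [X [Y [Z [W var]]]]]]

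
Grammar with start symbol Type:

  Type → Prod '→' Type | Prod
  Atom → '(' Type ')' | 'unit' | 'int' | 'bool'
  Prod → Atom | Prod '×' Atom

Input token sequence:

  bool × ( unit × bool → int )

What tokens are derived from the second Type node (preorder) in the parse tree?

unit × bool → int

[Type [Prod [Prod [Atom bool]] × [Atom ( [Type [Prod [Prod [Atom unit]] × [Atom bool]] → [Type [Prod [Atom int]]]] )]]]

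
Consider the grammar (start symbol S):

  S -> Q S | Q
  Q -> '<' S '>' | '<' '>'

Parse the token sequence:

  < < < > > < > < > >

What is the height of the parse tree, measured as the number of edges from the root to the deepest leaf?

6

[S [Q < [S [Q < [S [Q < >]] >] [S [Q < >] [S [Q < >]]]] >]]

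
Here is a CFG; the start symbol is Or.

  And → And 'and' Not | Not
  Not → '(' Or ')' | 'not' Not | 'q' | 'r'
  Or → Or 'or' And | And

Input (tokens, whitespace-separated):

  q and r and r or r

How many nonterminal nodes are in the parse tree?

[Or [Or [And [And [And [Not q]] and [Not r]] and [Not r]]] or [And [Not r]]]

10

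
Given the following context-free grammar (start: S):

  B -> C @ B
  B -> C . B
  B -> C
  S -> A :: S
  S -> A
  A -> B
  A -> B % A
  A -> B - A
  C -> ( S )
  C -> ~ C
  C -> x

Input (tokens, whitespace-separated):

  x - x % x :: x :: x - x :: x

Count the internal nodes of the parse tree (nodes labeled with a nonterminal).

[S [A [B [C x]] - [A [B [C x]] % [A [B [C x]]]]] :: [S [A [B [C x]]] :: [S [A [B [C x]] - [A [B [C x]]]] :: [S [A [B [C x]]]]]]]

25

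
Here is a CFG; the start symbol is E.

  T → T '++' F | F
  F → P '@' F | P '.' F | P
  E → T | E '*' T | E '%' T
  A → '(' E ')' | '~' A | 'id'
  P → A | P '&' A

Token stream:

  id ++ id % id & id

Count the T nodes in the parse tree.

3

[E [E [T [T [F [P [A id]]]] ++ [F [P [A id]]]]] % [T [F [P [P [A id]] & [A id]]]]]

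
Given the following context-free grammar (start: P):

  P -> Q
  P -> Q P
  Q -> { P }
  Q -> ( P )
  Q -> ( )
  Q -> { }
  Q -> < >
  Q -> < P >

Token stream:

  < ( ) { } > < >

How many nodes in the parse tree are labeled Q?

[P [Q < [P [Q ( )] [P [Q { }]]] >] [P [Q < >]]]

4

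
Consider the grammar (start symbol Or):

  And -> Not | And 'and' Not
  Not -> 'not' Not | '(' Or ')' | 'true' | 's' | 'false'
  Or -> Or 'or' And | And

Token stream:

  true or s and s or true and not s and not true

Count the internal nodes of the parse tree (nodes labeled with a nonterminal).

[Or [Or [Or [And [Not true]]] or [And [And [Not s]] and [Not s]]] or [And [And [And [Not true]] and [Not not [Not s]]] and [Not not [Not true]]]]

17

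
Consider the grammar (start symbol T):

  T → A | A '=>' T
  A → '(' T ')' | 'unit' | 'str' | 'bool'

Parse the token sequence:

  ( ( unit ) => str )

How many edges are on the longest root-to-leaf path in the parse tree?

[T [A ( [T [A ( [T [A unit]] )] => [T [A str]]] )]]

6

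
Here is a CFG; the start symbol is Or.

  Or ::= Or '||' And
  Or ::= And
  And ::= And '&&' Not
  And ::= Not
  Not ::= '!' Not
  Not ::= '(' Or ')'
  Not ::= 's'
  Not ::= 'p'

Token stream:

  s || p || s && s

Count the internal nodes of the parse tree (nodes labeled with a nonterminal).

11

[Or [Or [Or [And [Not s]]] || [And [Not p]]] || [And [And [Not s]] && [Not s]]]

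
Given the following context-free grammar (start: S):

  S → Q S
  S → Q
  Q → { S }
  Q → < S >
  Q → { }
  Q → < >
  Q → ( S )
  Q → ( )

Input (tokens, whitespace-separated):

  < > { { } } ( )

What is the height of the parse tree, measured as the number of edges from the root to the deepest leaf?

5

[S [Q < >] [S [Q { [S [Q { }]] }] [S [Q ( )]]]]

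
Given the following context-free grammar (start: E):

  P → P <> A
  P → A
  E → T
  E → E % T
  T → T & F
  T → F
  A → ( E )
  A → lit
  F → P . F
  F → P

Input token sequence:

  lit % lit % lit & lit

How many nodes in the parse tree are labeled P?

[E [E [E [T [F [P [A lit]]]]] % [T [F [P [A lit]]]]] % [T [T [F [P [A lit]]]] & [F [P [A lit]]]]]

4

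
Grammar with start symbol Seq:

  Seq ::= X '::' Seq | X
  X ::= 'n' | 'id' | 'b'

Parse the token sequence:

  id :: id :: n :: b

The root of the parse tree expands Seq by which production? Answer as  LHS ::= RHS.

Seq ::= X '::' Seq

[Seq [X id] :: [Seq [X id] :: [Seq [X n] :: [Seq [X b]]]]]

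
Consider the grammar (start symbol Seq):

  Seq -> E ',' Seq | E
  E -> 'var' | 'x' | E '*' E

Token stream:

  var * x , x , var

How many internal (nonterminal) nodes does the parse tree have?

[Seq [E [E var] * [E x]] , [Seq [E x] , [Seq [E var]]]]

8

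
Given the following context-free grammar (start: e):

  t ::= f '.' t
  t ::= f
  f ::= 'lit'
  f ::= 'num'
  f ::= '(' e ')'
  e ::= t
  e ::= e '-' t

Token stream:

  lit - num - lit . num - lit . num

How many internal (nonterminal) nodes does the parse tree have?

16

[e [e [e [e [t [f lit]]] - [t [f num]]] - [t [f lit] . [t [f num]]]] - [t [f lit] . [t [f num]]]]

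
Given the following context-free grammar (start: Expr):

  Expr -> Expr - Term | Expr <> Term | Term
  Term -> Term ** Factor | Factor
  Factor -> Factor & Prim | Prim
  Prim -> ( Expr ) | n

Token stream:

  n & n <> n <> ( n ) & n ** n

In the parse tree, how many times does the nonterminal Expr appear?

4

[Expr [Expr [Expr [Term [Factor [Factor [Prim n]] & [Prim n]]]] <> [Term [Factor [Prim n]]]] <> [Term [Term [Factor [Factor [Prim ( [Expr [Term [Factor [Prim n]]]] )]] & [Prim n]]] ** [Factor [Prim n]]]]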